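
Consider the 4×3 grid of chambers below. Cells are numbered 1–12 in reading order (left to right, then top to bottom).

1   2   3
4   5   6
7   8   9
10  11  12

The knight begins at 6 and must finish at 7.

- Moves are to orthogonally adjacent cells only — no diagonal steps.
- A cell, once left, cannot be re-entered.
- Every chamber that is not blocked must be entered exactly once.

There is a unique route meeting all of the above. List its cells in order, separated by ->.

6 -> 3 -> 2 -> 1 -> 4 -> 5 -> 8 -> 9 -> 12 -> 11 -> 10 -> 7

Need to visit all 12 open cells exactly once, starting at 6 and ending at 7.
Cell 1 has only two open neighbours (4 and 2), so the path must pass straight through it: one of those is the cell it's entered from and the other is where it exits.
Route from 6: up to 3, 2× left (reaching 1), down to 4, right to 5, down to 8, right to 9, down to 12, 2× left (reaching 10), up to 7 — 11 moves in all.
Check: all 12 open cells covered.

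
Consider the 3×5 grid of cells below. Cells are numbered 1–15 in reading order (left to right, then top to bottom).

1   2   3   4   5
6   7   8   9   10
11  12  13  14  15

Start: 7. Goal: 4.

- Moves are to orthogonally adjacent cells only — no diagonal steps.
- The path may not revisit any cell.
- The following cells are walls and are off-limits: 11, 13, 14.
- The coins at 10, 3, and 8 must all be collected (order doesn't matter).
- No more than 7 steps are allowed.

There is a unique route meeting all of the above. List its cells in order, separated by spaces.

The 7-move cap with required stops at 10, 3, 8 leaves no slack for detours.
Route from 7: up to 2, right to 3, down to 8, 2× right (reaching 10), up to 5, left to 4 — 7 moves in all.
Check: all required cells visited; 7 ≤ 7 moves.

7 2 3 8 9 10 5 4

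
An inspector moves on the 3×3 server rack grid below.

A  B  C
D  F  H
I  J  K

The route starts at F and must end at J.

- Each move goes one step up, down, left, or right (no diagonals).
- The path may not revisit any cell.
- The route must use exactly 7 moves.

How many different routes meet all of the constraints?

Need simple routes of exactly 7 moves from F to J (Manhattan distance 1, so 3 moves are spent on a detour and 3 undoing it).
Enumerating: F D A B C H K J | F H C B A D I J.
That gives 2 routes.

2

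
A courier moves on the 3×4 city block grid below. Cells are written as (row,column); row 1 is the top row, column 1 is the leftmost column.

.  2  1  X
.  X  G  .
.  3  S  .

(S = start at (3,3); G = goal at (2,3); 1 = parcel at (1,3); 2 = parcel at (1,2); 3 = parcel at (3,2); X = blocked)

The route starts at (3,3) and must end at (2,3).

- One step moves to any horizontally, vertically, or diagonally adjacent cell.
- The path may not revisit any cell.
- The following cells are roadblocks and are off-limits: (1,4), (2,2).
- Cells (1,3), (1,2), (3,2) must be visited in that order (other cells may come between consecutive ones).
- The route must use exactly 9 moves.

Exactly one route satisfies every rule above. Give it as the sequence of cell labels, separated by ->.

(3,3) -> (3,4) -> (2,4) -> (1,3) -> (1,2) -> (1,1) -> (2,1) -> (3,1) -> (3,2) -> (2,3)

The waypoints must appear in the order (1,3), (1,2), (3,2), with no cell reused.
Route from (3,3): right 1 to (3,4), up 1 to (2,4), up-left 1 to (1,3), left 2 to (1,1), down 2 to (3,1), right 1 to (3,2), up-right 1 to (2,3) — 9 moves in all.
Check: order respected (1 at step 3, 2 at step 4, 3 at step 8); 9 moves as required.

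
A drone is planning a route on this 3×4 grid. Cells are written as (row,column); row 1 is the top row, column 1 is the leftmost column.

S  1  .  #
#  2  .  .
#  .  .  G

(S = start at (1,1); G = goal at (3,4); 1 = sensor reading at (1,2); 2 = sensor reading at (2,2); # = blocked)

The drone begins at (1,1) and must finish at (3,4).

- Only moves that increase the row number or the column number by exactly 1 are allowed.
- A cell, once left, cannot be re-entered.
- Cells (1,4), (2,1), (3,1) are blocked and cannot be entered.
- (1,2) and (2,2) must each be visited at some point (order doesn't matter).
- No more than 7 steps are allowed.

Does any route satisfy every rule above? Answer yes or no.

yes

One route that works: (1,1) → (1,2) → (2,2) → (3,2) → (3,3) → (3,4).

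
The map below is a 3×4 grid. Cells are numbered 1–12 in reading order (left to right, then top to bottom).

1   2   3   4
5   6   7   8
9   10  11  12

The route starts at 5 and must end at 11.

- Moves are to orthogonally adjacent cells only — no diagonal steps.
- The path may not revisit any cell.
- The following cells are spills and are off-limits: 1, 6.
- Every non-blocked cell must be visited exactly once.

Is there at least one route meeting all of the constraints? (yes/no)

no

Cell 2 has only one open neighbour but is neither the start nor the goal, so a Hamiltonian route would have to both enter and leave it through the same neighbour — impossible without revisiting.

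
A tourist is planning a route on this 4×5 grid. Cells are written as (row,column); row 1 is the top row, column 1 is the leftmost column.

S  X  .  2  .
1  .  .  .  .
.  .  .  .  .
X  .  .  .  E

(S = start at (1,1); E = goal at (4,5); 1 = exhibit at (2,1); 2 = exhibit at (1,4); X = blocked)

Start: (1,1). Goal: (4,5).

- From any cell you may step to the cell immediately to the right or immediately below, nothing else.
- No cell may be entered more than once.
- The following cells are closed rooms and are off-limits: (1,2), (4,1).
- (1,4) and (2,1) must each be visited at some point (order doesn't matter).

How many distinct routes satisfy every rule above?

0

A right/down-only route from (1,1) to (4,5) makes exactly 3 down-moves and 4 right-moves in some order.
With no other constraints that would be C(7,3) = 35 routes.
(2,1) is below but to the left of (1,4): going (1,4) → (2,1) would need a leftward move and (2,1) → (1,4) an upward move, so no right/down-only route can visit both required cells.
No route satisfies every constraint, so the count is 0.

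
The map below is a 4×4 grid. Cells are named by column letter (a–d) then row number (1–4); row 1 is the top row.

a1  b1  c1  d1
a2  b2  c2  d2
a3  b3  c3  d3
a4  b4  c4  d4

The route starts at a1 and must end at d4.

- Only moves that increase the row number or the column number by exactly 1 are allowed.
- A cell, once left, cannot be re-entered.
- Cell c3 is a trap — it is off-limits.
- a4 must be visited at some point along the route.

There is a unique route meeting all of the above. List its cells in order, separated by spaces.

Moves only go right or down, so the column and row indices never decrease.
Route from a1: down 3 to a4, right 3 to d4 — 6 moves in all.
Check: all required cells visited.

a1 a2 a3 a4 b4 c4 d4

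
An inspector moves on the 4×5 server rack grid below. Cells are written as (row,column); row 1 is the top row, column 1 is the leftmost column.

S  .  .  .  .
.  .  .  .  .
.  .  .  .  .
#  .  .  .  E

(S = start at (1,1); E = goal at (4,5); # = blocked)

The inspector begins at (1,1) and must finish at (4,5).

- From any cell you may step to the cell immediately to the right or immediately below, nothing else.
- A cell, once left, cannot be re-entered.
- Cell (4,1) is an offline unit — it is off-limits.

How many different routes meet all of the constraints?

34

A right/down-only route from (1,1) to (4,5) makes exactly 3 down-moves and 4 right-moves in some order.
With no other constraints that would be C(7,3) = 35 routes.
Subtract routes through each blocked cell (inclusion–exclusion for overlaps): − through (4,1): 1 → 34.
That gives 34 routes.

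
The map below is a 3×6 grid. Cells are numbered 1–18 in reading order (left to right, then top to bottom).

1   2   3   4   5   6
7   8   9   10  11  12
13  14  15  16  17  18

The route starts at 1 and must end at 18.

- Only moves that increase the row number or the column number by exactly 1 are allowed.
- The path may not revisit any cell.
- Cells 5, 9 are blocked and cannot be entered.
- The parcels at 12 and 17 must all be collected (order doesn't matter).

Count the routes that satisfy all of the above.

A right/down-only route from 1 to 18 makes exactly 2 down-moves and 5 right-moves in some order.
With no other constraints that would be C(7,2) = 21 routes.
17 is below but to the left of 12: going 12 → 17 would need a leftward move and 17 → 12 an upward move, so no right/down-only route can visit both required cells.
No route satisfies every constraint, so the count is 0.

0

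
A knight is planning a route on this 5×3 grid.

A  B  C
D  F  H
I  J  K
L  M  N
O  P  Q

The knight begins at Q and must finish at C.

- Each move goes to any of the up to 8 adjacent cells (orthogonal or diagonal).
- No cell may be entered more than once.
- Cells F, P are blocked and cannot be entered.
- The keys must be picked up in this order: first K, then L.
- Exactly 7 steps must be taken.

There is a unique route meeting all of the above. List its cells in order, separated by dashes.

The waypoints must appear in the order K, L, with no cell reused.
Route from Q: up 2 to K, down-left 1 to M, left 1 to L, up-right 2 to H, up 1 to C — 7 moves in all.
Check: order respected (K at step 2, L at step 4); 7 moves as required.

Q - N - K - M - L - J - H - C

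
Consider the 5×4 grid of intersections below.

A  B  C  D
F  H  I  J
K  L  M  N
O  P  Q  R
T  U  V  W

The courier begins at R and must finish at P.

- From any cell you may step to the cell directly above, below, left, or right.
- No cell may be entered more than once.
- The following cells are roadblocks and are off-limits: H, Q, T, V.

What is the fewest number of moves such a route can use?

4

The Manhattan distance from R to P is |4−4| + |4−2| = 2, so at least 2 moves are needed.
That bound ignores the blocked cells. Measuring each leg by the fewest moves that actually steer around them (R→P: 4) raises the lower bound to 4.
A route of 4 moves exists: R → N → M → L → P.
Since 4 matches that lower bound, it is optimal.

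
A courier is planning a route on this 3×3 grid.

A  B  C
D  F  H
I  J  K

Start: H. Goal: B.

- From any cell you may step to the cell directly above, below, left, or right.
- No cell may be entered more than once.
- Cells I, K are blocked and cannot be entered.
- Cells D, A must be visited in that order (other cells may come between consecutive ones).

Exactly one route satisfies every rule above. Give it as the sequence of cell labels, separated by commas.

The waypoints must appear in the order D, A, with no cell reused.
Route from H: 2× left (reaching D), up to A, right to B — 4 moves in all.
Check: order respected (D at step 2, A at step 3).

H, F, D, A, B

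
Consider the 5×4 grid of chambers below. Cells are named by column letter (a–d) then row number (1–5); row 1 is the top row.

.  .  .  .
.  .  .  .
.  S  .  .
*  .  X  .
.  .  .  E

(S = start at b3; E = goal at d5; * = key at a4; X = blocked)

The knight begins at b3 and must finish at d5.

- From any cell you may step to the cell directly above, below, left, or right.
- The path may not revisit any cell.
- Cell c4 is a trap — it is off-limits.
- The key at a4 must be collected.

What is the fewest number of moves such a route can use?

6

Any route passes through a4 somewhere between b3 and d5. Summing Manhattan distances along the two legs (b3 → a4 → d5) gives a lower bound of 2 + 4 = 6 moves.
A route of 6 moves achieves this: b3 → b4 → a4 → a5 → b5 → c5 → d5.
Since 6 matches the lower bound, it is optimal.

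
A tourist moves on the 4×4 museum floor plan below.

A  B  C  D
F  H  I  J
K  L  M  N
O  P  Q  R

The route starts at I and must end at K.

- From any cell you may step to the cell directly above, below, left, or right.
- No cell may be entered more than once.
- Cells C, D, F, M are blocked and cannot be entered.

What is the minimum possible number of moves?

The Manhattan distance from I to K is |2−3| + |3−1| = 3, so at least 3 moves are needed.
A route of 3 moves achieves this: I → H → L → K.
Since 3 matches the lower bound, it is optimal.

3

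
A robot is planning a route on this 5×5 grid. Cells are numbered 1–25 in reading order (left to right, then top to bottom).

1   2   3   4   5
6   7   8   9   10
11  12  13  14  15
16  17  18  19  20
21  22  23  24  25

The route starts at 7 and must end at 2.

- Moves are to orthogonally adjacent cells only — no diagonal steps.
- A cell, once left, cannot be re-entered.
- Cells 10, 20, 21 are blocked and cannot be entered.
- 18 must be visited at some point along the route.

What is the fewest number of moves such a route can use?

7

Any route passes through 18 somewhere between 7 and 2. Summing Manhattan distances along the two legs (7 → 18 → 2) gives a lower bound of 3 + 4 = 7 moves.
A route of 7 moves achieves this: 7 → 12 → 17 → 18 → 13 → 8 → 3 → 2.
Since 7 matches the lower bound, it is optimal.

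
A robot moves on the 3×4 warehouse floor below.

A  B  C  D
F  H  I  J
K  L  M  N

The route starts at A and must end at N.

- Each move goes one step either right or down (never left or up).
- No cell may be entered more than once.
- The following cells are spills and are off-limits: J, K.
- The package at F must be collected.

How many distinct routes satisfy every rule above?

A right/down-only route from A to N makes exactly 2 down-moves and 3 right-moves in some order.
With no other constraints that would be C(5,2) = 10 routes.
Split at F and multiply the segment counts (each segment already excludes blocked cells): A→F: 1; F→N: 2; product = 2.
That gives 2 routes.

2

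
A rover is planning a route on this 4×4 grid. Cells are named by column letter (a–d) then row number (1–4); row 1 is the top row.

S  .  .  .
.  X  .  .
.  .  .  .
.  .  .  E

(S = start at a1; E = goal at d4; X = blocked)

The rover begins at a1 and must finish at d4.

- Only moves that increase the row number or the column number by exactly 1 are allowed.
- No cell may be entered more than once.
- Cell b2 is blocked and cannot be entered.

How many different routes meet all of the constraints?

A right/down-only route from a1 to d4 makes exactly 3 down-moves and 3 right-moves in some order.
With no other constraints that would be C(6,3) = 20 routes.
Subtract routes through each blocked cell (inclusion–exclusion for overlaps): − through b2: 12 → 8.
That gives 8 routes.

8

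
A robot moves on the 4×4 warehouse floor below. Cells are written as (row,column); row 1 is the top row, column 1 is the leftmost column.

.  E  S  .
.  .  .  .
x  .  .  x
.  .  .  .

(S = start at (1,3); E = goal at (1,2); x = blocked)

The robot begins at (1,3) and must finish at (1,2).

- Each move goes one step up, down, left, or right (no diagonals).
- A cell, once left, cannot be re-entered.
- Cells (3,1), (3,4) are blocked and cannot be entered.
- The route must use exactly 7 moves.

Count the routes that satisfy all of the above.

Need simple routes of exactly 7 moves from (1,3) to (1,2) (Manhattan distance 1, so 3 moves are spent on a detour and 3 undoing it).
Enumerating: (1,3) (2,3) (3,3) (4,3) (4,2) (3,2) (2,2) (1,2) | (1,3) (2,3) (3,3) (3,2) (2,2) (2,1) (1,1) (1,2) | (1,3) (1,4) (2,4) (2,3) (3,3) (3,2) (2,2) (1,2) | (1,3) (1,4) (2,4) (2,3) (2,2) (2,1) (1,1) (1,2).
That gives 4 routes.

4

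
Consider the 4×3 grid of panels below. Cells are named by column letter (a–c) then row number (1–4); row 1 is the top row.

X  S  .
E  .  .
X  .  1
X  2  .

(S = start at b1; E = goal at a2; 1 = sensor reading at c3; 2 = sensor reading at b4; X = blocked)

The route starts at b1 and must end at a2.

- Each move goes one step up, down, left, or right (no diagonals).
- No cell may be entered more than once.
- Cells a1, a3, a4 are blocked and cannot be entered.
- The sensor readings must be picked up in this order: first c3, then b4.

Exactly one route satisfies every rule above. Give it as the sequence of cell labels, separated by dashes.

The waypoints must appear in the order c3, b4, with no cell reused.
Route from b1: right 1 to c1, down 3 to c4, left 1 to b4, up 2 to b2, left 1 to a2 — 8 moves in all.
Check: order respected (1 at step 3, 2 at step 5).

b1 - c1 - c2 - c3 - c4 - b4 - b3 - b2 - a2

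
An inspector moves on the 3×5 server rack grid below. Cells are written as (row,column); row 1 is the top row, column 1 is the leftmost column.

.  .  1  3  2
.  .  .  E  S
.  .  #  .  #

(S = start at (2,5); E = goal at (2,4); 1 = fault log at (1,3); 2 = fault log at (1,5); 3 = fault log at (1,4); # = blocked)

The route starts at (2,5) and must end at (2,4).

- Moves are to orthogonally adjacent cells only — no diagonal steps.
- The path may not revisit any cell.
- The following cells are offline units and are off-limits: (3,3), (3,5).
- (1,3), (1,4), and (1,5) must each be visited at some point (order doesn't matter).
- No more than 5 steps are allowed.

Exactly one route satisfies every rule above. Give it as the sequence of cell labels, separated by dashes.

Any route must reach (1,3), (1,4), and (1,5) and still end at (2,4) within 5 moves, so the order of the required stops is forced.
Route from (2,5): up 1 to (1,5), left 2 to (1,3), down 1 to (2,3), right 1 to (2,4) — 5 moves in all.
Check: all required cells visited; 5 ≤ 5 moves.

(2,5) - (1,5) - (1,4) - (1,3) - (2,3) - (2,4)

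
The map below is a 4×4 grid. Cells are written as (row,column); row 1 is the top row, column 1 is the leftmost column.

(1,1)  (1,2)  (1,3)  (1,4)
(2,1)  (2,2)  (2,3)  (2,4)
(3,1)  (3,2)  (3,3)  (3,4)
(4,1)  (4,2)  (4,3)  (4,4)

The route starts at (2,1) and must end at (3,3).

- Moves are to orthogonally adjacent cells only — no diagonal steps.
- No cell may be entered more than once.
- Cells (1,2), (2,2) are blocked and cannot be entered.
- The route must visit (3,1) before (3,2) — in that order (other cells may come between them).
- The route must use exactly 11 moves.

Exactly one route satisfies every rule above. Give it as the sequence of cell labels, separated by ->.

(2,1) -> (3,1) -> (3,2) -> (4,2) -> (4,3) -> (4,4) -> (3,4) -> (2,4) -> (1,4) -> (1,3) -> (2,3) -> (3,3)

The waypoints must appear in the order (3,1), (3,2), with no cell reused.
Route from (2,1): down 1 to (3,1), right 1 to (3,2), down 1 to (4,2), right 2 to (4,4), up 3 to (1,4), left 1 to (1,3), down 2 to (3,3) — 11 moves in all.
Check: order respected ((3,1) at step 1, (3,2) at step 2); 11 moves as required.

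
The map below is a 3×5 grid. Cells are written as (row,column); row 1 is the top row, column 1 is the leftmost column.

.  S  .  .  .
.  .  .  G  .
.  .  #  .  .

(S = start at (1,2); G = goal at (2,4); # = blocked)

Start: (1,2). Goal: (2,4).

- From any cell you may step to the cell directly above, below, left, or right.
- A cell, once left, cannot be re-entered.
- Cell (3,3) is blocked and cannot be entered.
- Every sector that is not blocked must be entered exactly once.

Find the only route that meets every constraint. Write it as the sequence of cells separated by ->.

Need to visit all 14 open cells exactly once, starting at (1,2) and ending at (2,4).
Cell (3,1) has only two open neighbours ((2,1) and (3,2)), so the path must pass straight through it: one of those is the cell it's entered from and the other is where it exits.
Route from (1,2): left 1 to (1,1), down 2 to (3,1), right 1 to (3,2), up 1 to (2,2), right 1 to (2,3), up 1 to (1,3), right 2 to (1,5), down 2 to (3,5), left 1 to (3,4), up 1 to (2,4) — 13 moves in all.
Check: all 14 open cells covered.

(1,2) -> (1,1) -> (2,1) -> (3,1) -> (3,2) -> (2,2) -> (2,3) -> (1,3) -> (1,4) -> (1,5) -> (2,5) -> (3,5) -> (3,4) -> (2,4)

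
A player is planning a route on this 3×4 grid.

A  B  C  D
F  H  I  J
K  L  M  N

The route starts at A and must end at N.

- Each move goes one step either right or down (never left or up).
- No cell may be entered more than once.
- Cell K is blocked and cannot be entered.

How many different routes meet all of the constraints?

A right/down-only route from A to N makes exactly 2 down-moves and 3 right-moves in some order.
With no other constraints that would be C(5,2) = 10 routes.
Subtract routes through each blocked cell (inclusion–exclusion for overlaps): − through K: 1 → 9.
That gives 9 routes.

9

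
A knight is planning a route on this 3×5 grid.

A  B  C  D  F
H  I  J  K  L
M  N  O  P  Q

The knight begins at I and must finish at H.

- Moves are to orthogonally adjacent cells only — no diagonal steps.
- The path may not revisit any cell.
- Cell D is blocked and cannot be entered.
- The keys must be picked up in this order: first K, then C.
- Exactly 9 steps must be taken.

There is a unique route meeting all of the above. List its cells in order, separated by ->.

The waypoints must appear in the order K, C, with no cell reused.
Route from I: down 1 to N, right 2 to P, up 1 to K, left 1 to J, up 1 to C, left 2 to A, down 1 to H — 9 moves in all.
Check: order respected (K at step 4, C at step 6); 9 moves as required.

I -> N -> O -> P -> K -> J -> C -> B -> A -> H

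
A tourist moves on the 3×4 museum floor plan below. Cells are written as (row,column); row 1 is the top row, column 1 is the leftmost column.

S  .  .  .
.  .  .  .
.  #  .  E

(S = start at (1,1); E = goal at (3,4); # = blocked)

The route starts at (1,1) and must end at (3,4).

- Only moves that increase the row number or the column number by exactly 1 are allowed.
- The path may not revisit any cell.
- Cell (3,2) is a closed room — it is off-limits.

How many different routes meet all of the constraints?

7

A right/down-only route from (1,1) to (3,4) makes exactly 2 down-moves and 3 right-moves in some order.
With no other constraints that would be C(5,2) = 10 routes.
Subtract routes through each blocked cell (inclusion–exclusion for overlaps): − through (3,2): 3 → 7.
That gives 7 routes.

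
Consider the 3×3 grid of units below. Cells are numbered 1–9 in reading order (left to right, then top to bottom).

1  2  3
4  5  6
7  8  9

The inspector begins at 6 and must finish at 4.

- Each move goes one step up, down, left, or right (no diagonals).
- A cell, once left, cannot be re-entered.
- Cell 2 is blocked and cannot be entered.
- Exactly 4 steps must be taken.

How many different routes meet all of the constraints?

3

Need simple routes of exactly 4 moves from 6 to 4 (Manhattan distance 2, so 1 moves are spent on a detour and 1 undoing it).
Enumerating: 6 9 8 5 4 | 6 9 8 7 4 | 6 5 8 7 4.
That gives 3 routes.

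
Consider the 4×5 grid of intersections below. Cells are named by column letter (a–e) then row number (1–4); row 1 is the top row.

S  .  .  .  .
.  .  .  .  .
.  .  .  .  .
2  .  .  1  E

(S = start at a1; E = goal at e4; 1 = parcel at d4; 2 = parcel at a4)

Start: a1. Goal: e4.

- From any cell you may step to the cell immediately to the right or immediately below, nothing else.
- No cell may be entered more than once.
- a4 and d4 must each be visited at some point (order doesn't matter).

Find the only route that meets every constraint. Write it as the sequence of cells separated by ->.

a1 -> a2 -> a3 -> a4 -> b4 -> c4 -> d4 -> e4

Moves only go right or down, so the column and row indices never decrease.
Route from a1: down 3 to a4, right 4 to e4 — 7 moves in all.
Check: all required cells visited.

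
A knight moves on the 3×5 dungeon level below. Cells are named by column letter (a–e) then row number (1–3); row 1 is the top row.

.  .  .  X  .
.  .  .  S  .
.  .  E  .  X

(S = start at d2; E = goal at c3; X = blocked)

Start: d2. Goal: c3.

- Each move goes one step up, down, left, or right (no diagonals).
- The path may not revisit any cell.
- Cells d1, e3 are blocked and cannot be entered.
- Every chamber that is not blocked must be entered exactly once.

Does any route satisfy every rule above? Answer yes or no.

no

Cell e1 has only one open neighbour but is neither the start nor the goal, so a Hamiltonian route would have to both enter and leave it through the same neighbour — impossible without revisiting.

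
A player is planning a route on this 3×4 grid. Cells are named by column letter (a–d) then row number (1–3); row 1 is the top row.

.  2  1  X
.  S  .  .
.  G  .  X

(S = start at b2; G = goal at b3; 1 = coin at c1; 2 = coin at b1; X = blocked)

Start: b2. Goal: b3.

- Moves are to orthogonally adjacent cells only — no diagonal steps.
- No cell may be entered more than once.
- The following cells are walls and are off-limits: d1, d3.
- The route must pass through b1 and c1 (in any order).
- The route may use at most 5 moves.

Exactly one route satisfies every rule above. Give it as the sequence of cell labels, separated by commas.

b2, b1, c1, c2, c3, b3

Any route must reach b1 and c1 and still end at b3 within 5 moves, so the order of the required stops is forced.
Route from b2: up to b1, right to c1, 2× down (reaching c3), left to b3 — 5 moves in all.
Check: all required cells visited; 5 ≤ 5 moves.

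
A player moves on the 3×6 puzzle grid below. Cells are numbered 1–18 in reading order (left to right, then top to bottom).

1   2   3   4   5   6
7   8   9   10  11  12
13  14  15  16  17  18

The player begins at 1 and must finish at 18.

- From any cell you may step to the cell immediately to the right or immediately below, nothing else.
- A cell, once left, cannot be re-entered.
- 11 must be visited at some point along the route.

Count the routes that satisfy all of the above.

10

A right/down-only route from 1 to 18 makes exactly 2 down-moves and 5 right-moves in some order.
With no other constraints that would be C(7,2) = 21 routes.
Split at 11 and multiply the segment counts: 1→11: 5; 11→18: 2; product = 10.
That gives 10 routes.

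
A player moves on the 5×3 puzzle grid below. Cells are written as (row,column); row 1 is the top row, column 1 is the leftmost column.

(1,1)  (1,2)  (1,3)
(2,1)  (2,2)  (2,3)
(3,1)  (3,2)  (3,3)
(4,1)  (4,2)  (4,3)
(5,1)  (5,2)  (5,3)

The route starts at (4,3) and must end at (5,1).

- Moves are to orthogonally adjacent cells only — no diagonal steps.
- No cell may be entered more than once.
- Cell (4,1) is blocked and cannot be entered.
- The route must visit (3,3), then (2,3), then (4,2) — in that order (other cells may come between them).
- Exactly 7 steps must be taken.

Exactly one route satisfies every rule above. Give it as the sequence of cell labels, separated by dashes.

(4,3) - (3,3) - (2,3) - (2,2) - (3,2) - (4,2) - (5,2) - (5,1)

The waypoints must appear in the order (3,3), (2,3), (4,2), with no cell reused.
Route from (4,3): up 2 to (2,3), left 1 to (2,2), down 3 to (5,2), left 1 to (5,1) — 7 moves in all.
Check: order respected ((3,3) at step 1, (2,3) at step 2, (4,2) at step 5); 7 moves as required.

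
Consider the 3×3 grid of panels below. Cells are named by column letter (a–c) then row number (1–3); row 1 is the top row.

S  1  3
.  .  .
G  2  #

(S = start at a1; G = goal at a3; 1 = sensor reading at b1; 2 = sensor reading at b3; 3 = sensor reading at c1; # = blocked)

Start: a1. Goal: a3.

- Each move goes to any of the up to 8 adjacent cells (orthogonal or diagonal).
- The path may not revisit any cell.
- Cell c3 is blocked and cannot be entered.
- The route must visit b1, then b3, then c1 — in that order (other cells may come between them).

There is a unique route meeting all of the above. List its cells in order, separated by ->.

a1 -> b1 -> a2 -> b3 -> c2 -> c1 -> b2 -> a3

The waypoints must appear in the order b1, b3, c1, with no cell reused.
Route from a1: right to b1, down-left to a2, down-right to b3, up-right to c2, up to c1, 2× down-left (reaching a3) — 7 moves in all.
Check: order respected (1 at step 1, 2 at step 3, 3 at step 5).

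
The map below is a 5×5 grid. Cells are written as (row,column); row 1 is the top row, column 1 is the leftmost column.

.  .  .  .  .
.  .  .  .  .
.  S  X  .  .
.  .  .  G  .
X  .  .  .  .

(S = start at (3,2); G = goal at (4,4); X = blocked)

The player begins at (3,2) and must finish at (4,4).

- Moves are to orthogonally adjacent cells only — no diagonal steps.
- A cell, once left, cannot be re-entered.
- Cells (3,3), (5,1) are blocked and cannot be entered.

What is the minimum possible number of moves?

3

The Manhattan distance from (3,2) to (4,4) is |3−4| + |2−4| = 3, so at least 3 moves are needed.
A route of 3 moves achieves this: (3,2) → (4,2) → (4,3) → (4,4).
Since 3 matches the lower bound, it is optimal.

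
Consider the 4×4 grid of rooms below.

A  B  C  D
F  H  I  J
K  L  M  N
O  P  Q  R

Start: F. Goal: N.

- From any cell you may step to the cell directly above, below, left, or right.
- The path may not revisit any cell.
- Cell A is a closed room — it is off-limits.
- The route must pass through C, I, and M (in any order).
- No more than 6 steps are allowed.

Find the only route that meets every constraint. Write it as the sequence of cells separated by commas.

The budget equals the shortest possible length, so every move has to be on a shortest route through the required cells.
Route from F: right to H, up to B, right to C, 2× down (reaching M), right to N — 6 moves in all.
Check: all required cells visited; 6 ≤ 6 moves.

F, H, B, C, I, M, N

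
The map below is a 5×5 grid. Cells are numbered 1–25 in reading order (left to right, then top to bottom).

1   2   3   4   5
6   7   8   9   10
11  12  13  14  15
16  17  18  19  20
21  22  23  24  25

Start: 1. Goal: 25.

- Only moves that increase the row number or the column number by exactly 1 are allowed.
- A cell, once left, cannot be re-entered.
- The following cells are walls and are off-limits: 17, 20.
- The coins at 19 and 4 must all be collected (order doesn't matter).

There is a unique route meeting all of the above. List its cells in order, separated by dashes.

1 - 2 - 3 - 4 - 9 - 14 - 19 - 24 - 25

Moves only go right or down, so the column and row indices never decrease.
Route from 1: 3× right (reaching 4), 4× down (reaching 24), right to 25 — 8 moves in all.
Check: all required cells visited.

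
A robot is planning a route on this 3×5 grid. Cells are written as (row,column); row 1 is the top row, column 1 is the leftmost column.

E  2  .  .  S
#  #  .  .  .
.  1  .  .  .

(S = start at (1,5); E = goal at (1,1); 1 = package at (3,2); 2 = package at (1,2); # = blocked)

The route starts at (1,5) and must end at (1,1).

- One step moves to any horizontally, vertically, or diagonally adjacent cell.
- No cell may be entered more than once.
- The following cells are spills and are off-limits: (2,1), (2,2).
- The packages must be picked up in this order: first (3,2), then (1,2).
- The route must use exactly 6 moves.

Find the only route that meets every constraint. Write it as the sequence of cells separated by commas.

(1,5), (2,4), (3,3), (3,2), (2,3), (1,2), (1,1)

The waypoints must appear in the order (3,2), (1,2), with no cell reused.
Route from (1,5): 2× down-left (reaching (3,3)), left to (3,2), up-right to (2,3), up-left to (1,2), left to (1,1) — 6 moves in all.
Check: order respected (1 at step 3, 2 at step 5); 6 moves as required.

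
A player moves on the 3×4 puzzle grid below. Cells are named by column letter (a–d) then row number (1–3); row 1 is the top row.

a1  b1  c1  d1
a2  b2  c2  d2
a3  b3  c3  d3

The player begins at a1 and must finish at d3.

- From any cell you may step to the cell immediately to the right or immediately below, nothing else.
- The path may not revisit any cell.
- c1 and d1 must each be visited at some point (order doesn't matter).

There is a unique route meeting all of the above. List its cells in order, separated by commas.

Moves only go right or down, so the column and row indices never decrease.
Route from a1: right 3 to d1, down 2 to d3 — 5 moves in all.
Check: all required cells visited.

a1, b1, c1, d1, d2, d3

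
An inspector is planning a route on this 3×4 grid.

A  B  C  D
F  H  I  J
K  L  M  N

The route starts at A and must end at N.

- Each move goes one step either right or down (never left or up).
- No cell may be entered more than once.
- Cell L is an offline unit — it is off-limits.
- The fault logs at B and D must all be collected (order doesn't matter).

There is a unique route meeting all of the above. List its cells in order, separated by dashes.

A - B - C - D - J - N

Moves only go right or down, so the column and row indices never decrease.
Route from A: 3× right (reaching D), 2× down (reaching N) — 5 moves in all.
Check: all required cells visited.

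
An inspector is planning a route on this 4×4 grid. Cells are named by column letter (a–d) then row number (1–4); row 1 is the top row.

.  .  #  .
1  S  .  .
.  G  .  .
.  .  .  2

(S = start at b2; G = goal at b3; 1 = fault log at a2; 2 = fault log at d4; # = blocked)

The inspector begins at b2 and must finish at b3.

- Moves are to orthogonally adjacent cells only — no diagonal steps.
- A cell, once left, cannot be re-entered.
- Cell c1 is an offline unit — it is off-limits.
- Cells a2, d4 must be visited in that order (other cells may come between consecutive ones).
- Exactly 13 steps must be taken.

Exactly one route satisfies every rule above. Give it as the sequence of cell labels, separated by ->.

The waypoints must appear in the order a2, d4, with no cell reused.
Route from b2: up 1 to b1, left 1 to a1, down 3 to a4, right 3 to d4, up 2 to d2, left 1 to c2, down 1 to c3, left 1 to b3 — 13 moves in all.
Check: order respected (1 at step 3, 2 at step 8); 13 moves as required.

b2 -> b1 -> a1 -> a2 -> a3 -> a4 -> b4 -> c4 -> d4 -> d3 -> d2 -> c2 -> c3 -> b3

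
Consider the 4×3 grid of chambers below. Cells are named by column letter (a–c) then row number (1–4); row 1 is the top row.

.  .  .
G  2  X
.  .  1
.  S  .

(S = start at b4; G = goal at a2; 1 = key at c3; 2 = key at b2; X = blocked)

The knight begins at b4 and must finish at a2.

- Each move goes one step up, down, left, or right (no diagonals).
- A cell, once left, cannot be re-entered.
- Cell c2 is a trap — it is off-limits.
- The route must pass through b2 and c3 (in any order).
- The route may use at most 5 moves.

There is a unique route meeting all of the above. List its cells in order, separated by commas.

Any route must reach b2 and c3 and still end at a2 within 5 moves, so the order of the required stops is forced.
Route from b4: right to c4, up to c3, left to b3, up to b2, left to a2 — 5 moves in all.
Check: all required cells visited; 5 ≤ 5 moves.

b4, c4, c3, b3, b2, a2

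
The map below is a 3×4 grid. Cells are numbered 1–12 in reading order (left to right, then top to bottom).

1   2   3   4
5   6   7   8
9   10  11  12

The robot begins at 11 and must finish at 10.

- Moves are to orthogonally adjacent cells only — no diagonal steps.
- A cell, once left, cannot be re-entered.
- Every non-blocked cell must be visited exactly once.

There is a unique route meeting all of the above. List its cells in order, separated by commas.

11, 12, 8, 4, 3, 7, 6, 2, 1, 5, 9, 10

Need to visit all 12 open cells exactly once, starting at 11 and ending at 10.
Cell 12 has only two open neighbours (8 and 11), so the path must pass straight through it: one of those is the cell it's entered from and the other is where it exits.
Route from 11: right 1 to 12, up 2 to 4, left 1 to 3, down 1 to 7, left 1 to 6, up 1 to 2, left 1 to 1, down 2 to 9, right 1 to 10 — 11 moves in all.
Check: all 12 open cells covered.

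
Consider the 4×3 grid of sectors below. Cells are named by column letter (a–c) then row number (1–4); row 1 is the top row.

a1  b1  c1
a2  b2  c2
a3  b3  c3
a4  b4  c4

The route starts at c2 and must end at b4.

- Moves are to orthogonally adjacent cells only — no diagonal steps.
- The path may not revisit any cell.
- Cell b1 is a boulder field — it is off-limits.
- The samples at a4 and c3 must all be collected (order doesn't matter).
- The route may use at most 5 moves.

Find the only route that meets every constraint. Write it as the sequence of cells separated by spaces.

The budget equals the shortest possible length, so every move has to be on a shortest route through the required cells.
Route from c2: down to c3, 2× left (reaching a3), down to a4, right to b4 — 5 moves in all.
Check: all required cells visited; 5 ≤ 5 moves.

c2 c3 b3 a3 a4 b4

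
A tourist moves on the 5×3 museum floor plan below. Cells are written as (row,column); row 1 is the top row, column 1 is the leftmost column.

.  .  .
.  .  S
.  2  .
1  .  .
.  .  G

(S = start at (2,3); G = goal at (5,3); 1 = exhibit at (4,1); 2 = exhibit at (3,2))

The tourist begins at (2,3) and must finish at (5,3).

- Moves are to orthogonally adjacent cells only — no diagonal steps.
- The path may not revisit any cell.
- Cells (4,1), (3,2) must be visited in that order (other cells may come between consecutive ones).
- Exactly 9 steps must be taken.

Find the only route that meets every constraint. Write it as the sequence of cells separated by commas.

(2,3), (2,2), (2,1), (3,1), (4,1), (4,2), (3,2), (3,3), (4,3), (5,3)

The waypoints must appear in the order (4,1), (3,2), with no cell reused.
Route from (2,3): left 2 to (2,1), down 2 to (4,1), right 1 to (4,2), up 1 to (3,2), right 1 to (3,3), down 2 to (5,3) — 9 moves in all.
Check: order respected (1 at step 4, 2 at step 6); 9 moves as required.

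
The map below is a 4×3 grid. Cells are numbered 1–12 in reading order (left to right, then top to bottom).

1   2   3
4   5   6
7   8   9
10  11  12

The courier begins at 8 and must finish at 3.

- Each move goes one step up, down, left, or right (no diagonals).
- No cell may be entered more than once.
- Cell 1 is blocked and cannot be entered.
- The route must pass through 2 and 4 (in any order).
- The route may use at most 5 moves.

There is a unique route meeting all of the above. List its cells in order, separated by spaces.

Any route must reach 2 and 4 and still end at 3 within 5 moves, so the order of the required stops is forced.
Route from 8: left to 7, up to 4, right to 5, up to 2, right to 3 — 5 moves in all.
Check: all required cells visited; 5 ≤ 5 moves.

8 7 4 5 2 3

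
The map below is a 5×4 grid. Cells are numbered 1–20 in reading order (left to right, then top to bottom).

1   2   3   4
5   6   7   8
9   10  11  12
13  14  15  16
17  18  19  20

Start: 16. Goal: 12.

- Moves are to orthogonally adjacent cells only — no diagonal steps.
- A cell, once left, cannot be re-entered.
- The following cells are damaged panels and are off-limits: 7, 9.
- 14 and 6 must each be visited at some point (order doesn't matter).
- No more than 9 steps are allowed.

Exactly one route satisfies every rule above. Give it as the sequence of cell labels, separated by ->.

16 -> 15 -> 14 -> 10 -> 6 -> 2 -> 3 -> 4 -> 8 -> 12

Any route must reach 14 and 6 and still end at 12 within 9 moves, so the order of the required stops is forced.
Route from 16: left 2 to 14, up 3 to 2, right 2 to 4, down 2 to 12 — 9 moves in all.
Check: all required cells visited; 9 ≤ 9 moves.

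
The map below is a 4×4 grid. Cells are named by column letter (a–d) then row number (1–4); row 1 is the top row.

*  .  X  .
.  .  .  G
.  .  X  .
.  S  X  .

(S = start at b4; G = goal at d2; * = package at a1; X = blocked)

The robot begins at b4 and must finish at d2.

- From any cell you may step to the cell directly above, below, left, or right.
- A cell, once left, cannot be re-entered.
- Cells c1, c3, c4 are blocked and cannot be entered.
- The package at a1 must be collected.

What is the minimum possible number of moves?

8

Any route passes through a1 somewhere between b4 and d2. Summing Manhattan distances along the two legs (b4 → a1 → d2) gives a lower bound of 4 + 4 = 8 moves.
A route of 8 moves achieves this: b4 → b3 → a3 → a2 → a1 → b1 → b2 → c2 → d2.
Since 8 matches the lower bound, it is optimal.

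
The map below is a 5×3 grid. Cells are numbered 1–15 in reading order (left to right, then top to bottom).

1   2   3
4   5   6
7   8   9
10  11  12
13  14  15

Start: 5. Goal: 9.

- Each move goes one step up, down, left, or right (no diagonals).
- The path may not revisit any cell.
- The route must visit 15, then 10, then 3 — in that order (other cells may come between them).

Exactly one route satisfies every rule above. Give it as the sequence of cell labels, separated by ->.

5 -> 8 -> 11 -> 12 -> 15 -> 14 -> 13 -> 10 -> 7 -> 4 -> 1 -> 2 -> 3 -> 6 -> 9

The waypoints must appear in the order 15, 10, 3, with no cell reused.
Route from 5: 2× down (reaching 11), right to 12, down to 15, 2× left (reaching 13), 4× up (reaching 1), 2× right (reaching 3), 2× down (reaching 9) — 14 moves in all.
Check: order respected (15 at step 4, 10 at step 7, 3 at step 12).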